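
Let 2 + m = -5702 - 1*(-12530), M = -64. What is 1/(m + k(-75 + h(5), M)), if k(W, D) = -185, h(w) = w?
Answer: 1/6641 ≈ 0.00015058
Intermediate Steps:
m = 6826 (m = -2 + (-5702 - 1*(-12530)) = -2 + (-5702 + 12530) = -2 + 6828 = 6826)
1/(m + k(-75 + h(5), M)) = 1/(6826 - 185) = 1/6641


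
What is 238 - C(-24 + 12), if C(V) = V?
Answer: 250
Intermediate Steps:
238 - C(-24 + 12) = 238 - (-24 + 12) = 238 - 1*(-12) = 238 + 12 = 250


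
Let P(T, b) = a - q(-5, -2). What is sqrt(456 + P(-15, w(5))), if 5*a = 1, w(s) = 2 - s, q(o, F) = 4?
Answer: sqrt(11305)/5 ≈ 21.265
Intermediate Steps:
a = 1/5 (a = (1/5)*1 = 1/5 ≈ 0.20000)
P(T, b) = -19/5 (P(T, b) = 1/5 - 1*4 = 1/5 - 4 = -19/5)
sqrt(456 + P(-15, w(5))) = sqrt(456 - 19/5) = sqrt(2261/5) = sqrt(11305)/5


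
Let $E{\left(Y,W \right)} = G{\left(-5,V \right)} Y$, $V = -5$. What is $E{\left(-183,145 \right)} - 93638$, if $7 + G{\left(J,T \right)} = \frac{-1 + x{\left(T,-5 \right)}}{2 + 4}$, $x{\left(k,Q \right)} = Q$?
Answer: $-92174$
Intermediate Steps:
$G{\left(J,T \right)} = -8$ ($G{\left(J,T \right)} = -7 + \frac{-1 - 5}{2 + 4} = -7 - \frac{6}{6} = -7 - 1 = -8$)
$E{\left(Y,W \right)} = - 8 Y$
$E{\left(-183,145 \right)} - 93638 = \left(-8\right) \left(-183\right) - 93638 = 1464 - 93638 = -92174$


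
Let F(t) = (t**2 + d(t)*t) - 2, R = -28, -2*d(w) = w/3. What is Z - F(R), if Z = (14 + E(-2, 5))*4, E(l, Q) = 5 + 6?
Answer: -1654/3 ≈ -551.33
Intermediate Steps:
E(l, Q) = 11
d(w) = -w/6 (d(w) = -w/(2*3) = -w/6)
Z = 100 (Z = (14 + 11)*4 = 25*4 = 100)
F(t) = -2 + 5*t**2/6 (F(t) = (t**2 + (-t/6)*t) - 2 = (t**2 - t**2/6) - 2 = 5*t**2/6 - 2 = -2 + 5*t**2/6)
Z - F(R) = 100 - (-2 + (5/6)*(-28)**2) = 100 - (-2 + (5/6)*784) = 100 - (-2 + 1960/3) = 100 - 1*1954/3 = 100 - 1954/3 = -1654/3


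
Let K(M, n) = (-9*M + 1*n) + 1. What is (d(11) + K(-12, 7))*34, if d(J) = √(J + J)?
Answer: 3944 + 34*√22 ≈ 4103.5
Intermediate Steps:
d(J) = √2*√J (d(J) = √(2*J) = √2*√J)
K(M, n) = 1 + n - 9*M (K(M, n) = (-9*M + n) + 1 = (n - 9*M) + 1 = 1 + n - 9*M)
(d(11) + K(-12, 7))*34 = (√2*√11 + (1 + 7 - 9*(-12)))*34 = (√22 + (1 + 7 + 108))*34 = (√22 + 116)*34 = (116 + √22)*34 = 3944 + 34*√22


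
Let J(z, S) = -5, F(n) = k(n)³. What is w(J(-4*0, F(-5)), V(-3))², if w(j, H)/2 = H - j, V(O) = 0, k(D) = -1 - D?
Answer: 100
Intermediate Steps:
F(n) = (-1 - n)³
w(j, H) = -2*j + 2*H (w(j, H) = 2*(H - j) = -2*j + 2*H)
w(J(-4*0, F(-5)), V(-3))² = (-2*(-5) + 2*0)² = (10 + 0)² = 10² = 100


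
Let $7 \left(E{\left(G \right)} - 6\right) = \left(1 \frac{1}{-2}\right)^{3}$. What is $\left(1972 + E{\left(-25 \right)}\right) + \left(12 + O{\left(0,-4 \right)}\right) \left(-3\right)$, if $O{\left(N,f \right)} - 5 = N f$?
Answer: $\frac{107911}{56} \approx 1927.0$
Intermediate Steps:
$O{\left(N,f \right)} = 5 + N f$
$E{\left(G \right)} = \frac{335}{56}$ ($E{\left(G \right)} = 6 + \frac{\left(1 \frac{1}{-2}\right)^{3}}{7} = 6 + \frac{\left(1 \left(- \frac{1}{2}\right)\right)^{3}}{7} = 6 + \frac{\left(- \frac{1}{2}\right)^{3}}{7} = 6 + \frac{1}{7} \left(- \frac{1}{8}\right) = 6 - \frac{1}{56} = \frac{335}{56}$)
$\left(1972 + E{\left(-25 \right)}\right) + \left(12 + O{\left(0,-4 \right)}\right) \left(-3\right) = \left(1972 + \frac{335}{56}\right) + \left(12 + \left(5 + 0 \left(-4\right)\right)\right) \left(-3\right) = \frac{110767}{56} + \left(12 + \left(5 + 0\right)\right) \left(-3\right) = \frac{110767}{56} + \left(12 + 5\right) \left(-3\right) = \frac{110767}{56} + 17 \left(-3\right) = \frac{110767}{56} - 51 = \frac{107911}{56}$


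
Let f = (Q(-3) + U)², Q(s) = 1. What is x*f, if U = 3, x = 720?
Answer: 11520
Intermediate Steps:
f = 16 (f = (1 + 3)² = 4² = 16)
x*f = 720*16 = 11520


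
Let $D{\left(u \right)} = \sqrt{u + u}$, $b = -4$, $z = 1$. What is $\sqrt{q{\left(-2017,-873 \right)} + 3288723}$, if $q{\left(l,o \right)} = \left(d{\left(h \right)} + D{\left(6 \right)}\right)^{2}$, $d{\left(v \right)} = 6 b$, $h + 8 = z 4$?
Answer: $\sqrt{3289311 - 96 \sqrt{3}} \approx 1813.6$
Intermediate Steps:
$D{\left(u \right)} = \sqrt{2} \sqrt{u}$ ($D{\left(u \right)} = \sqrt{2 u} = \sqrt{2} \sqrt{u}$)
$h = -4$ ($h = -8 + 1 \cdot 4 = -8 + 4 = -4$)
$d{\left(v \right)} = -24$ ($d{\left(v \right)} = 6 \left(-4\right) = -24$)
$q{\left(l,o \right)} = \left(-24 + 2 \sqrt{3}\right)^{2}$ ($q{\left(l,o \right)} = \left(-24 + \sqrt{2} \sqrt{6}\right)^{2} = \left(-24 + 2 \sqrt{3}\right)^{2}$)
$\sqrt{q{\left(-2017,-873 \right)} + 3288723} = \sqrt{\left(588 - 96 \sqrt{3}\right) + 3288723} = \sqrt{3289311 - 96 \sqrt{3}}$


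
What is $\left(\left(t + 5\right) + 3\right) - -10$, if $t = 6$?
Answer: $24$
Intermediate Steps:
$\left(\left(t + 5\right) + 3\right) - -10 = \left(\left(6 + 5\right) + 3\right) - -10 = \left(11 + 3\right) + 10 = 14 + 10 = 24$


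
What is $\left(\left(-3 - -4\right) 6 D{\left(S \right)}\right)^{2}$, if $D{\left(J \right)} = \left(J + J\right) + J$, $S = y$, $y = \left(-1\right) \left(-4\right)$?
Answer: $5184$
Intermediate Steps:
$y = 4$
$S = 4$
$D{\left(J \right)} = 3 J$ ($D{\left(J \right)} = 2 J + J = 3 J$)
$\left(\left(-3 - -4\right) 6 D{\left(S \right)}\right)^{2} = \left(\left(-3 - -4\right) 6 \cdot 3 \cdot 4\right)^{2} = \left(\left(-3 + 4\right) 6 \cdot 12\right)^{2} = \left(1 \cdot 6 \cdot 12\right)^{2} = \left(6 \cdot 12\right)^{2} = 72^{2} = 5184$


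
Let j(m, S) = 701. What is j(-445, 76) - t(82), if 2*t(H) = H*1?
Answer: 660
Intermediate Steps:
t(H) = H/2 (t(H) = (H*1)/2 = H/2)
j(-445, 76) - t(82) = 701 - 82/2 = 701 - 1*41 = 701 - 41 = 660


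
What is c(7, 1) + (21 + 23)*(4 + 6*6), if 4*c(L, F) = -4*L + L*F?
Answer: 7019/4 ≈ 1754.8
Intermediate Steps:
c(L, F) = -L + F*L/4 (c(L, F) = (-4*L + L*F)/4 = (-4*L + F*L)/4 = -L + F*L/4)
c(7, 1) + (21 + 23)*(4 + 6*6) = (¼)*7*(-4 + 1) + (21 + 23)*(4 + 6*6) = (¼)*7*(-3) + 44*(4 + 36) = -21/4 + 44*40 = -21/4 + 1760 = 7019/4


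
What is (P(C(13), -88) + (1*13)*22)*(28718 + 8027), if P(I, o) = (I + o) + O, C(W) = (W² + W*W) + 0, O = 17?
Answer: 20319985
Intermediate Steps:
C(W) = 2*W² (C(W) = (W² + W²) + 0 = 2*W² + 0 = 2*W²)
P(I, o) = 17 + I + o (P(I, o) = (I + o) + 17 = 17 + I + o)
(P(C(13), -88) + (1*13)*22)*(28718 + 8027) = ((17 + 2*13² - 88) + (1*13)*22)*(28718 + 8027) = ((17 + 2*169 - 88) + 13*22)*36745 = ((17 + 338 - 88) + 286)*36745 = (267 + 286)*36745 = 553*36745 = 20319985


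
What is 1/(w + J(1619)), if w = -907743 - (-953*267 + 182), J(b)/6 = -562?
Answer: -1/656846 ≈ -1.5224e-6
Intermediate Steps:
J(b) = -3372 (J(b) = 6*(-562) = -3372)
w = -653474 (w = -907743 - (-254451 + 182) = -907743 - 1*(-254269) = -907743 + 254269 = -653474)
1/(w + J(1619)) = 1/(-653474 - 3372) = 1/(-656846) = -1/656846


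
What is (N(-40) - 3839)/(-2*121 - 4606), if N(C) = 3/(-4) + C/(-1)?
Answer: 15199/19392 ≈ 0.78378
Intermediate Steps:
N(C) = -3/4 - C (N(C) = 3*(-1/4) + C*(-1) = -3/4 - C)
(N(-40) - 3839)/(-2*121 - 4606) = ((-3/4 - 1*(-40)) - 3839)/(-2*121 - 4606) = ((-3/4 + 40) - 3839)/(-242 - 4606) = (157/4 - 3839)/(-4848) = -15199/4*(-1/4848) = 15199/19392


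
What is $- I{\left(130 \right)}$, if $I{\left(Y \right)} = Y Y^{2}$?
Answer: $-2197000$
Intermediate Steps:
$I{\left(Y \right)} = Y^{3}$
$- I{\left(130 \right)} = - 130^{3} = \left(-1\right) 2197000 = -2197000$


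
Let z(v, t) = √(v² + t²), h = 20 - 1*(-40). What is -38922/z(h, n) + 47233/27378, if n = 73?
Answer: 47233/27378 - 38922*√8929/8929 ≈ -410.18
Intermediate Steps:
h = 60 (h = 20 + 40 = 60)
z(v, t) = √(t² + v²)
-38922/z(h, n) + 47233/27378 = -38922/√(73² + 60²) + 47233/27378 = -38922/√(5329 + 3600) + 47233*(1/27378) = -38922*√8929/8929 + 47233/27378 = 47233/27378 - 38922*√8929/8929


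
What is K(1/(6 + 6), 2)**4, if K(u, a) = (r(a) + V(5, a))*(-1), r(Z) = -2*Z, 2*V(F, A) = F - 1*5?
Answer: 256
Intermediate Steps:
V(F, A) = -5/2 + F/2 (V(F, A) = (F - 1*5)/2 = (F - 5)/2 = (-5 + F)/2 = -5/2 + F/2)
K(u, a) = 2*a (K(u, a) = (-2*a + (-5/2 + (1/2)*5))*(-1) = (-2*a + (-5/2 + 5/2))*(-1) = (-2*a + 0)*(-1) = -2*a*(-1) = 2*a)
K(1/(6 + 6), 2)**4 = (2*2)**4 = 4**4 = 256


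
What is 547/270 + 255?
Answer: 69397/270 ≈ 257.03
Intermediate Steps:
547/270 + 255 = 69397/270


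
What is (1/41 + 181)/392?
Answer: 3711/8036 ≈ 0.46180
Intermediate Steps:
(1/41 + 181)/392 = (1/392)*(7422/41) = 3711/8036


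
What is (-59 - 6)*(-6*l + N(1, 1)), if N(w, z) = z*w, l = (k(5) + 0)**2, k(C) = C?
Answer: 9685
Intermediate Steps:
l = 25 (l = (5 + 0)**2 = 5**2 = 25)
N(w, z) = w*z
(-59 - 6)*(-6*l + N(1, 1)) = (-59 - 6)*(-6*25 + 1*1) = -65*(-150 + 1) = -65*(-149) = 9685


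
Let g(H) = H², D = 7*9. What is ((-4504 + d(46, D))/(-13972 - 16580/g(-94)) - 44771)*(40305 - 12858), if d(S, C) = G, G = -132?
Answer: -665466529813309/541549 ≈ -1.2288e+9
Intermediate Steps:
D = 63
d(S, C) = -132
((-4504 + d(46, D))/(-13972 - 16580/g(-94)) - 44771)*(40305 - 12858) = ((-4504 - 132)/(-13972 - 16580/((-94)²)) - 44771)*(40305 - 12858) = (-4636/(-13972 - 16580/8836) - 44771)*27447 = (-4636/(-13972 - 16580*1/8836) - 44771)*27447 = (-4636/(-13972 - 4145/2209) - 44771)*27447 = (-4636/(-30868293/2209) - 44771)*27447 = (-4636*(-2209/30868293) - 44771)*27447 = (538996/1624647 - 44771)*27447 = -72736531841/1624647*27447 = -665466529813309/541549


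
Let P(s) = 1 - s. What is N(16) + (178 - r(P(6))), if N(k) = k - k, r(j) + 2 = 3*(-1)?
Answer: 183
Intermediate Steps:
r(j) = -5 (r(j) = -2 + 3*(-1) = -2 - 3 = -5)
N(k) = 0
N(16) + (178 - r(P(6))) = 0 + (178 - 1*(-5)) = 0 + (178 + 5) = 0 + 183 = 183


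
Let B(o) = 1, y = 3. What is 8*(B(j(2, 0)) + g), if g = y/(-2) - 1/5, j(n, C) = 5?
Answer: -28/5 ≈ -5.6000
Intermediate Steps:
g = -17/10 (g = 3/(-2) - 1/5 = 3*(-½) - 1*⅕ = -3/2 - ⅕ = -17/10 ≈ -1.7000)
8*(B(j(2, 0)) + g) = 8*(1 - 17/10) = 8*(-7/10) = -28/5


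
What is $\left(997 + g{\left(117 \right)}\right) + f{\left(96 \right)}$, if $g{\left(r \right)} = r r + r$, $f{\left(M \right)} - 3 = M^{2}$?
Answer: $24022$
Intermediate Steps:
$f{\left(M \right)} = 3 + M^{2}$
$g{\left(r \right)} = r + r^{2}$ ($g{\left(r \right)} = r^{2} + r = r + r^{2}$)
$\left(997 + g{\left(117 \right)}\right) + f{\left(96 \right)} = \left(997 + 117 \left(1 + 117\right)\right) + \left(3 + 96^{2}\right) = \left(997 + 117 \cdot 118\right) + \left(3 + 9216\right) = \left(997 + 13806\right) + 9219 = 14803 + 9219 = 24022$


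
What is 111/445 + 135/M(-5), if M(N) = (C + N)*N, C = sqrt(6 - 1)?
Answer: 12459/1780 + 27*sqrt(5)/20 ≈ 10.018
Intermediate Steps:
C = sqrt(5) ≈ 2.2361
M(N) = N*(N + sqrt(5)) (M(N) = (sqrt(5) + N)*N = (N + sqrt(5))*N = N*(N + sqrt(5)))
111/445 + 135/M(-5) = 111/445 + 135/((-5*(-5 + sqrt(5)))) = 111*(1/445) + 135/(25 - 5*sqrt(5)) = 111/445 + 135/(25 - 5*sqrt(5))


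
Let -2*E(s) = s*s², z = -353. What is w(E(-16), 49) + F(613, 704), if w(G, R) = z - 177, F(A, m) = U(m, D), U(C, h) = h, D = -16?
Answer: -546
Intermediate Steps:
F(A, m) = -16
E(s) = -s³/2 (E(s) = -s*s²/2 = -s³/2)
w(G, R) = -530 (w(G, R) = -353 - 177 = -530)
w(E(-16), 49) + F(613, 704) = -530 - 16 = -546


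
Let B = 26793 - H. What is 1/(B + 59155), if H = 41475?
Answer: 1/44473 ≈ 2.2486e-5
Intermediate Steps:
B = -14682 (B = 26793 - 1*41475 = 26793 - 41475 = -14682)
1/(B + 59155) = 1/(-14682 + 59155) = 1/44473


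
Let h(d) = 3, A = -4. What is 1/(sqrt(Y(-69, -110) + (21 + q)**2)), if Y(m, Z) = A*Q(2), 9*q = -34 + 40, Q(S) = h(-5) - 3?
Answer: 3/65 ≈ 0.046154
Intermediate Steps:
Q(S) = 0 (Q(S) = 3 - 3 = 0)
q = 2/3 (q = (-34 + 40)/9 = (1/9)*6 = 2/3 ≈ 0.66667)
Y(m, Z) = 0 (Y(m, Z) = -4*0 = 0)
1/(sqrt(Y(-69, -110) + (21 + q)**2)) = 1/(sqrt(0 + (21 + 2/3)**2)) = 1/(sqrt(0 + (65/3)**2)) = 1/(sqrt(0 + 4225/9)) = 1/(sqrt(4225/9)) = 1/(65/3) = 3/65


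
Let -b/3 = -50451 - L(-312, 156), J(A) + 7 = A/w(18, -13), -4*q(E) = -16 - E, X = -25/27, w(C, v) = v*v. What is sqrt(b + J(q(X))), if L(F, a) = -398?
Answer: sqrt(8221724133)/234 ≈ 387.49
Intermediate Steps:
w(C, v) = v**2
X = -25/27 (X = -25*1/27 = -25/27 ≈ -0.92593)
q(E) = 4 + E/4 (q(E) = -(-16 - E)/4 = 4 + E/4)
J(A) = -7 + A/169 (J(A) = -7 + A/((-13)**2) = -7 + A/169)
b = 150159 (b = -3*(-50451 - 1*(-398)) = -3*(-50451 + 398) = -3*(-50053) = 150159)
sqrt(b + J(q(X))) = sqrt(150159 + (-7 + (4 + (1/4)*(-25/27))/169)) = sqrt(150159 + (-7 + (4 - 25/108)/169)) = sqrt(150159 + (-7 + (1/169)*(407/108))) = sqrt(150159 + (-7 + 407/18252)) = sqrt(150159 - 127357/18252) = sqrt(2740574711/18252) = sqrt(8221724133)/234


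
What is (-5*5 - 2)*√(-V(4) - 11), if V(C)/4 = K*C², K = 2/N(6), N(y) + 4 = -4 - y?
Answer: -27*I*√91/7 ≈ -36.795*I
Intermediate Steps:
N(y) = -8 - y (N(y) = -4 + (-4 - y) = -8 - y)
K = -⅐ (K = 2/(-8 - 1*6) = 2/(-8 - 6) = 2/(-14) = 2*(-1/14) = -⅐ ≈ -0.14286)
V(C) = -4*C²/7 (V(C) = 4*(-C²/7) = -4*C²/7)
(-5*5 - 2)*√(-V(4) - 11) = (-5*5 - 2)*√(-(-4)*4²/7 - 11) = (-25 - 2)*√(-(-4)*16/7 - 11) = -27*√(-1*(-64/7) - 11) = -27*√(64/7 - 11) = -27*I*√91/7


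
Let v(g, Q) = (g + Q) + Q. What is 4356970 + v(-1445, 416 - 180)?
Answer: 4355997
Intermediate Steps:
v(g, Q) = g + 2*Q (v(g, Q) = (Q + g) + Q = g + 2*Q)
4356970 + v(-1445, 416 - 180) = 4356970 + (-1445 + 2*(416 - 180)) = 4356970 + (-1445 + 2*236) = 4356970 + (-1445 + 472) = 4356970 - 973 = 4355997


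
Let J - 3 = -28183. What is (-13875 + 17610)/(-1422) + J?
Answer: -4452855/158 ≈ -28183.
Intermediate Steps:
J = -28180 (J = 3 - 28183 = -28180)
(-13875 + 17610)/(-1422) + J = (-13875 + 17610)/(-1422) - 28180 = 3735*(-1/1422) - 28180 = -415/158 - 28180 = -4452855/158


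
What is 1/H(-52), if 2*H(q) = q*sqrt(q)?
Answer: I*sqrt(13)/676 ≈ 0.0053337*I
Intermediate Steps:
H(q) = q**(3/2)/2 (H(q) = (q*sqrt(q))/2 = q**(3/2)/2)
1/H(-52) = 1/((-52)**(3/2)/2) = 1/((-104*I*sqrt(13))/2) = 1/(-52*I*sqrt(13)) = I*sqrt(13)/676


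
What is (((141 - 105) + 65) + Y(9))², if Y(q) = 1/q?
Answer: 828100/81 ≈ 10223.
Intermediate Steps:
Y(q) = 1/q
(((141 - 105) + 65) + Y(9))² = (((141 - 105) + 65) + 1/9)² = ((36 + 65) + ⅑)² = (101 + ⅑)² = (910/9)² = 828100/81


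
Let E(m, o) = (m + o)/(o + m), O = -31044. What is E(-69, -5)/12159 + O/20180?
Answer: -94360954/61342155 ≈ -1.5383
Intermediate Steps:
E(m, o) = 1 (E(m, o) = (m + o)/(m + o) = 1)
E(-69, -5)/12159 + O/20180 = 1/12159 - 31044/20180 = 1*(1/12159) - 31044*1/20180 = 1/12159 - 7761/5045 = -94360954/61342155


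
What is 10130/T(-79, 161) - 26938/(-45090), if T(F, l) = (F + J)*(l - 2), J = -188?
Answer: 38157623/106344765 ≈ 0.35881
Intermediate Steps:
T(F, l) = (-188 + F)*(-2 + l) (T(F, l) = (F - 188)*(l - 2) = (-188 + F)*(-2 + l))
10130/T(-79, 161) - 26938/(-45090) = 10130/(376 - 188*161 - 2*(-79) - 79*161) - 26938/(-45090) = 10130/(376 - 30268 + 158 - 12719) - 26938*(-1/45090) = 10130/(-42453) + 13469/22545 = 10130*(-1/42453) + 13469/22545 = -10130/42453 + 13469/22545 = 38157623/106344765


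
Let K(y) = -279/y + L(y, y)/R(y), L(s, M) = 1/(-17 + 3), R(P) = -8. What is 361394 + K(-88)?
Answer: 445241325/1232 ≈ 3.6140e+5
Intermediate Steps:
L(s, M) = -1/14 (L(s, M) = 1/(-14) = -1/14)
K(y) = 1/112 - 279/y (K(y) = -279/y - 1/14/(-8) = -279/y - 1/14*(-⅛) = -279/y + 1/112 = 1/112 - 279/y)
361394 + K(-88) = 361394 + (1/112)*(-31248 - 88)/(-88) = 361394 + (1/112)*(-1/88)*(-31336) = 361394 + 3917/1232 = 445241325/1232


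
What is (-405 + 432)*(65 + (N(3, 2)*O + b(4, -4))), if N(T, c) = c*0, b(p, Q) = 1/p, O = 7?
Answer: 7047/4 ≈ 1761.8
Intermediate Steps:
N(T, c) = 0
(-405 + 432)*(65 + (N(3, 2)*O + b(4, -4))) = (-405 + 432)*(65 + (0*7 + 1/4)) = 27*(65 + (0 + ¼)) = 27*(65 + ¼) = 27*(261/4) = 7047/4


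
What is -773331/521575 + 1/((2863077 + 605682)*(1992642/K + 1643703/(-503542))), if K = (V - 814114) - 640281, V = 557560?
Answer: -2215305390687937608147217/1494118130784148917637275 ≈ -1.4827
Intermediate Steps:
K = -896835 (K = (557560 - 814114) - 640281 = -256554 - 640281 = -896835)
-773331/521575 + 1/((2863077 + 605682)*(1992642/K + 1643703/(-503542))) = -773331/521575 + 1/((2863077 + 605682)*(1992642/(-896835) + 1643703/(-503542))) = -773331*1/521575 + 1/(3468759*(1992642*(-1/896835) + 1643703*(-1/503542))) = -773331/521575 + 1/(3468759*(-664214/298945 - 1643703/503542)) = -773331/521575 + 1/(3468759*(-825836439323/150531363190)) = -773331/521575 + (1/3468759)*(-150531363190/825836439323) = -773331/521575 - 150531363190/2864627581429610157 = -2215305390687937608147217/1494118130784148917637275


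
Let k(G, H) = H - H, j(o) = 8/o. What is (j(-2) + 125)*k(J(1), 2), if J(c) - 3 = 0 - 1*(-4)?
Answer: 0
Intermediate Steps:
J(c) = 7 (J(c) = 3 + (0 - 1*(-4)) = 3 + (0 + 4) = 3 + 4 = 7)
k(G, H) = 0
(j(-2) + 125)*k(J(1), 2) = (8/(-2) + 125)*0 = (8*(-½) + 125)*0 = (-4 + 125)*0 = 121*0 = 0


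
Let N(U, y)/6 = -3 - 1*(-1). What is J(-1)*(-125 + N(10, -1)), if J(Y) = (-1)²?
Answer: -137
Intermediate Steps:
J(Y) = 1
N(U, y) = -12 (N(U, y) = 6*(-3 - 1*(-1)) = 6*(-3 + 1) = 6*(-2) = -12)
J(-1)*(-125 + N(10, -1)) = 1*(-125 - 12) = 1*(-137) = -137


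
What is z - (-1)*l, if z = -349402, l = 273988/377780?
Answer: -2538400261/7265 ≈ -3.4940e+5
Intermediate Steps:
l = 5269/7265 (l = 273988*(1/377780) = 5269/7265 ≈ 0.72526)
z - (-1)*l = -349402 - (-1)*5269/7265 = -349402 - 1*(-5269/7265) = -349402 + 5269/7265 = -2538400261/7265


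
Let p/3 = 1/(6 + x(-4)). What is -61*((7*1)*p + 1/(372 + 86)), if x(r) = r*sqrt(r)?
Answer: -440786/5725 - 2562*I/25 ≈ -76.993 - 102.48*I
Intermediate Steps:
x(r) = r**(3/2)
p = 3*(6 + 8*I)/100 (p = 3/(6 + (-4)**(3/2)) = 3/(6 - 8*I) = 3*((6 + 8*I)/100) = 3*(6 + 8*I)/100 ≈ 0.18 + 0.24*I)
-61*((7*1)*p + 1/(372 + 86)) = -61*((7*1)*(9/50 + 6*I/25) + 1/(372 + 86)) = -61*(7*(9/50 + 6*I/25) + 1/458) = -61*((63/50 + 42*I/25) + 1/458) = -61*(7226/5725 + 42*I/25) = -440786/5725 - 2562*I/25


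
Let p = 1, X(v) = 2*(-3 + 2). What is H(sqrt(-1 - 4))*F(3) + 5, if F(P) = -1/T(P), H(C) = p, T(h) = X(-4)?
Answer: 11/2 ≈ 5.5000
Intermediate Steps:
X(v) = -2 (X(v) = 2*(-1) = -2)
T(h) = -2
H(C) = 1
F(P) = 1/2 (F(P) = -1/(-2) = -1*(-1/2) = 1/2)
H(sqrt(-1 - 4))*F(3) + 5 = 1*(1/2) + 5 = 1/2 + 5 = 11/2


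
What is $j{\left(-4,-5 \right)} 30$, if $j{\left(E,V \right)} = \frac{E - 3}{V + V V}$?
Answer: $- \frac{21}{2} \approx -10.5$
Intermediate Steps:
$j{\left(E,V \right)} = \frac{-3 + E}{V + V^{2}}$
$j{\left(-4,-5 \right)} 30 = \frac{-3 - 4}{\left(-5\right) \left(1 - 5\right)} 30 = \left(- \frac{1}{5}\right) \frac{1}{-4} \left(-7\right) 30 = \left(- \frac{1}{5}\right) \left(- \frac{1}{4}\right) \left(-7\right) 30 = \left(- \frac{7}{20}\right) 30 = - \frac{21}{2}$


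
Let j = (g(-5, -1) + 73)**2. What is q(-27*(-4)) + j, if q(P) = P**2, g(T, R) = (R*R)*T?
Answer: 16288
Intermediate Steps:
g(T, R) = T*R**2 (g(T, R) = R**2*T = T*R**2)
j = 4624 (j = (-5*(-1)**2 + 73)**2 = (-5*1 + 73)**2 = (-5 + 73)**2 = 68**2 = 4624)
q(-27*(-4)) + j = (-27*(-4))**2 + 4624 = 108**2 + 4624 = 11664 + 4624 = 16288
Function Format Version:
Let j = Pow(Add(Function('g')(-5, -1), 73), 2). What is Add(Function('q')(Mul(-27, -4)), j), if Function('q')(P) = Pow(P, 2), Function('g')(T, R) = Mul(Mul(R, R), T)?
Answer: 16288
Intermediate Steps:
Function('g')(T, R) = Mul(T, Pow(R, 2)) (Function('g')(T, R) = Mul(Pow(R, 2), T) = Mul(T, Pow(R, 2)))
j = 4624 (j = Pow(Add(Mul(-5, Pow(-1, 2)), 73), 2) = Pow(Add(Mul(-5, 1), 73), 2) = Pow(Add(-5, 73), 2) = Pow(68, 2) = 4624)
Add(Function('q')(Mul(-27, -4)), j) = Add(Pow(Mul(-27, -4), 2), 4624) = Add(Pow(108, 2), 4624) = Add(11664, 4624) = 16288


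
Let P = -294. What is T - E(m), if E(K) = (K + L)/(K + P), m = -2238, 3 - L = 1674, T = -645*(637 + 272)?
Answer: -494842723/844 ≈ -5.8631e+5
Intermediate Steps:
T = -586305 (T = -645*909 = -586305)
L = -1671 (L = 3 - 1*1674 = 3 - 1674 = -1671)
E(K) = (-1671 + K)/(-294 + K) (E(K) = (K - 1671)/(K - 294) = (-1671 + K)/(-294 + K))
T - E(m) = -586305 - (-1671 - 2238)/(-294 - 2238) = -586305 - (-3909)/(-2532) = -586305 - (-1)*(-3909)/2532 = -586305 - 1*1303/844 = -586305 - 1303/844 = -494842723/844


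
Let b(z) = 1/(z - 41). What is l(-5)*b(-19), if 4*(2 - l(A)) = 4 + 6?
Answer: 1/120 ≈ 0.0083333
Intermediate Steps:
l(A) = -½ (l(A) = 2 - (4 + 6)/4 = 2 - ¼*10 = 2 - 5/2 = -½)
b(z) = 1/(-41 + z)
l(-5)*b(-19) = -1/(2*(-41 - 19)) = -½/(-60) = -½*(-1/60) = 1/120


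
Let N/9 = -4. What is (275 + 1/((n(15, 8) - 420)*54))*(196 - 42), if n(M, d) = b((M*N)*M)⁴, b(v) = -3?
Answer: 387629473/9153 ≈ 42350.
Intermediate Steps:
N = -36 (N = 9*(-4) = -36)
n(M, d) = 81 (n(M, d) = (-3)⁴ = 81)
(275 + 1/((n(15, 8) - 420)*54))*(196 - 42) = (275 + 1/((81 - 420)*54))*(196 - 42) = (275 + (1/54)/(-339))*154 = (275 - 1/339*1/54)*154 = (275 - 1/18306)*154 = (5034149/18306)*154 = 387629473/9153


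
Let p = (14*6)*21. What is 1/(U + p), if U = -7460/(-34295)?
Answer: 6859/12100768 ≈ 0.00056682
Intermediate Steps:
p = 1764 (p = 84*21 = 1764)
U = 1492/6859 (U = -7460*(-1/34295) = 1492/6859 ≈ 0.21752)
1/(U + p) = 1/(1492/6859 + 1764) = 1/(12100768/6859) = 6859/12100768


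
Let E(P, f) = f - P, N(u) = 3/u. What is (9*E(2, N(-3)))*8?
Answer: -216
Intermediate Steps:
(9*E(2, N(-3)))*8 = (9*(3/(-3) - 1*2))*8 = (9*(3*(-1/3) - 2))*8 = (9*(-1 - 2))*8 = (9*(-3))*8 = -27*8 = -216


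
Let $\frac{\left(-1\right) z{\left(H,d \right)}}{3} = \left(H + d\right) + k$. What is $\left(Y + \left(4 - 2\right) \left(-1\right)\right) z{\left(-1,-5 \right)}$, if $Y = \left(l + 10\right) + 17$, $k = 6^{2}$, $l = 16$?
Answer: $-3690$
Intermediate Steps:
$k = 36$
$z{\left(H,d \right)} = -108 - 3 H - 3 d$ ($z{\left(H,d \right)} = - 3 \left(\left(H + d\right) + 36\right) = - 3 \left(36 + H + d\right) = -108 - 3 H - 3 d$)
$Y = 43$ ($Y = \left(16 + 10\right) + 17 = 26 + 17 = 43$)
$\left(Y + \left(4 - 2\right) \left(-1\right)\right) z{\left(-1,-5 \right)} = \left(43 + \left(4 - 2\right) \left(-1\right)\right) \left(-108 - -3 - -15\right) = \left(43 + 2 \left(-1\right)\right) \left(-108 + 3 + 15\right) = \left(43 - 2\right) \left(-90\right) = 41 \left(-90\right) = -3690$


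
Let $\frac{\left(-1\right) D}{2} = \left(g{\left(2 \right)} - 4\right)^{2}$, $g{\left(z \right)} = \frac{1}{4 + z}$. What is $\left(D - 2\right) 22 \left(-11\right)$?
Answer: $\frac{68365}{9} \approx 7596.1$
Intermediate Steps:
$D = - \frac{529}{18}$ ($D = - 2 \left(\frac{1}{4 + 2} - 4\right)^{2} = - 2 \left(\frac{1}{6} - 4\right)^{2} = - 2 \left(- \frac{23}{6}\right)^{2} = \left(-2\right) \frac{529}{36} = - \frac{529}{18} \approx -29.389$)
$\left(D - 2\right) 22 \left(-11\right) = \left(- \frac{529}{18} - 2\right) 22 \left(-11\right) = \left(- \frac{565}{18}\right) 22 \left(-11\right) = \left(- \frac{6215}{9}\right) \left(-11\right) = \frac{68365}{9}$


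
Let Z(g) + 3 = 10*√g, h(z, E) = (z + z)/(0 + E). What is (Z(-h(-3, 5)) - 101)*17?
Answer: -1768 + 34*√30 ≈ -1581.8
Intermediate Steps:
h(z, E) = 2*z/E (h(z, E) = (2*z)/E = 2*z/E)
Z(g) = -3 + 10*√g
(Z(-h(-3, 5)) - 101)*17 = ((-3 + 10*√(-2*(-3)/5)) - 101)*17 = ((-3 + 10*√(-1*(-6/5))) - 101)*17 = ((-3 + 10*√(6/5)) - 101)*17 = ((-3 + 10*(√30/5)) - 101)*17 = ((-3 + 2*√30) - 101)*17 = (-104 + 2*√30)*17 = -1768 + 34*√30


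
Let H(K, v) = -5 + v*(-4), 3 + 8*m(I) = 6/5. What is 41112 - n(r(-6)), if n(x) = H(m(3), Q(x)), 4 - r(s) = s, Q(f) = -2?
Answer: 41109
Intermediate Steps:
m(I) = -9/40 (m(I) = -3/8 + (6/5)/8 = -3/8 + (6*(⅕))/8 = -3/8 + (⅛)*(6/5) = -3/8 + 3/20 = -9/40)
r(s) = 4 - s
H(K, v) = -5 - 4*v
n(x) = 3 (n(x) = -5 - 4*(-2) = -5 + 8 = 3)
41112 - n(r(-6)) = 41112 - 1*3 = 41112 - 3 = 41109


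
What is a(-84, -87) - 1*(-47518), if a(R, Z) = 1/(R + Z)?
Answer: 8125577/171 ≈ 47518.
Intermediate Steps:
a(-84, -87) - 1*(-47518) = 1/(-84 - 87) - 1*(-47518) = 1/(-171) + 47518 = -1/171 + 47518 = 8125577/171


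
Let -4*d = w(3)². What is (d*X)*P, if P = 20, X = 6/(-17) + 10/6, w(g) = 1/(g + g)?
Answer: -335/1836 ≈ -0.18246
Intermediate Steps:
w(g) = 1/(2*g)
X = 67/51 (X = 6*(-1/17) + 10*(⅙) = -6/17 + 5/3 = 67/51 ≈ 1.3137)
d = -1/144 (d = -((½)/3)²/4 = -((½)*(⅓))²/4 = -(⅙)²/4 = -¼*1/36 = -1/144 ≈ -0.0069444)
(d*X)*P = -1/144*67/51*20 = -67/7344*20 = -335/1836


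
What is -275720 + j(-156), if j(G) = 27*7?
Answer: -275531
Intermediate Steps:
j(G) = 189
-275720 + j(-156) = -275720 + 189 = -275531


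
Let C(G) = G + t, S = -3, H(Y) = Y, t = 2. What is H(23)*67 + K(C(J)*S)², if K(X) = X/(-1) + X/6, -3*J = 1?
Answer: 56101/36 ≈ 1558.4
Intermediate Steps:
J = -⅓ (J = -⅓*1 = -⅓ ≈ -0.33333)
C(G) = 2 + G (C(G) = G + 2 = 2 + G)
K(X) = -5*X/6 (K(X) = X*(-1) + X*(⅙) = -X + X/6 = -5*X/6)
H(23)*67 + K(C(J)*S)² = 23*67 + (-5*(2 - ⅓)*(-3)/6)² = 1541 + (-25*(-3)/18)² = 1541 + (-⅚*(-5))² = 1541 + (25/6)² = 1541 + 625/36 = 56101/36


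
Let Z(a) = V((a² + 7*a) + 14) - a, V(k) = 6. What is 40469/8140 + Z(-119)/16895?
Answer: 12449841/2500460 ≈ 4.9790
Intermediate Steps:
Z(a) = 6 - a
40469/8140 + Z(-119)/16895 = 40469/8140 + (6 - 1*(-119))/16895 = 40469*(1/8140) + (6 + 119)*(1/16895) = 3679/740 + 125*(1/16895) = 3679/740 + 25/3379 = 12449841/2500460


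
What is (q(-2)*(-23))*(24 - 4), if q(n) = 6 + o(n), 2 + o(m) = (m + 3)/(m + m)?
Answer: -1725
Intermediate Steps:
o(m) = -2 + (3 + m)/(2*m) (o(m) = -2 + (m + 3)/(m + m) = -2 + (3 + m)/((2*m)) = -2 + (3 + m)*(1/(2*m)) = -2 + (3 + m)/(2*m))
q(n) = 6 + 3*(1 - n)/(2*n)
(q(-2)*(-23))*(24 - 4) = (((3/2)*(1 + 3*(-2))/(-2))*(-23))*(24 - 4) = (((3/2)*(-1/2)*(1 - 6))*(-23))*20 = (((3/2)*(-1/2)*(-5))*(-23))*20 = ((15/4)*(-23))*20 = -345/4*20 = -1725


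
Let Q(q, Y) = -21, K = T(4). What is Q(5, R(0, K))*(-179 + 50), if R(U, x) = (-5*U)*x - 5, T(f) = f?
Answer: 2709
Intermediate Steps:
K = 4
R(U, x) = -5 - 5*U*x (R(U, x) = -5*U*x - 5 = -5 - 5*U*x)
Q(5, R(0, K))*(-179 + 50) = -21*(-179 + 50) = -21*(-129) = 2709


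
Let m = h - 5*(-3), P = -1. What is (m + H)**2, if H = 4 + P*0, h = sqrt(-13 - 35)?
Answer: 313 + 152*I*sqrt(3) ≈ 313.0 + 263.27*I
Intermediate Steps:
h = 4*I*sqrt(3) (h = sqrt(-48) = 4*I*sqrt(3) ≈ 6.9282*I)
H = 4 (H = 4 - 1*0 = 4 + 0 = 4)
m = 15 + 4*I*sqrt(3) (m = 4*I*sqrt(3) - 5*(-3) = 4*I*sqrt(3) - 1*(-15) = 4*I*sqrt(3) + 15 = 15 + 4*I*sqrt(3) ≈ 15.0 + 6.9282*I)
(m + H)**2 = ((15 + 4*I*sqrt(3)) + 4)**2 = (19 + 4*I*sqrt(3))**2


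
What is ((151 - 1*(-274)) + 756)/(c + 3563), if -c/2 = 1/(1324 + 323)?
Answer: 1945107/5868259 ≈ 0.33146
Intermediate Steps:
c = -2/1647 (c = -2/(1324 + 323) = -2/1647 ≈ -0.0012143)
((151 - 1*(-274)) + 756)/(c + 3563) = ((151 - 1*(-274)) + 756)/(-2/1647 + 3563) = ((151 + 274) + 756)/(5868259/1647) = (425 + 756)*(1647/5868259) = 1181*(1647/5868259) = 1945107/5868259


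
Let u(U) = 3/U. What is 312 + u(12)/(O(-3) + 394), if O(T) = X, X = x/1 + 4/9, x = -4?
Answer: 4385481/14056 ≈ 312.00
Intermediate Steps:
X = -32/9 (X = -4/1 + 4/9 = -4*1 + 4*(⅑) = -4 + 4/9 = -32/9 ≈ -3.5556)
O(T) = -32/9
312 + u(12)/(O(-3) + 394) = 312 + (3/12)/(-32/9 + 394) = 312 + (3*(1/12))/(3514/9) = 312 + (9/3514)*(¼) = 312 + 9/14056 = 4385481/14056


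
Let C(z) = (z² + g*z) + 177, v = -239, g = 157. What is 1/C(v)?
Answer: 1/19775 ≈ 5.0569e-5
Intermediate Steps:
C(z) = 177 + z² + 157*z (C(z) = (z² + 157*z) + 177 = 177 + z² + 157*z)
1/C(v) = 1/(177 + (-239)² + 157*(-239)) = 1/(177 + 57121 - 37523) = 1/19775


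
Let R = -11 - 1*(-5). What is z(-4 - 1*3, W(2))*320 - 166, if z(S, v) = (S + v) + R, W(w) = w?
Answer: -3686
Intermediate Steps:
R = -6 (R = -11 + 5 = -6)
z(S, v) = -6 + S + v (z(S, v) = (S + v) - 6 = -6 + S + v)
z(-4 - 1*3, W(2))*320 - 166 = (-6 + (-4 - 1*3) + 2)*320 - 166 = (-6 + (-4 - 3) + 2)*320 - 166 = (-6 - 7 + 2)*320 - 166 = -11*320 - 166 = -3520 - 166 = -3686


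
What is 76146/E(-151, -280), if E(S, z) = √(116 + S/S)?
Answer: 25382*√13/13 ≈ 7039.7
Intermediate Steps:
E(S, z) = 3*√13 (E(S, z) = √(116 + 1) = √117 = 3*√13)
76146/E(-151, -280) = 76146/((3*√13)) = 76146*(√13/39) = 25382*√13/13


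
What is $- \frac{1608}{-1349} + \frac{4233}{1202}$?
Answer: $\frac{7643133}{1621498} \approx 4.7136$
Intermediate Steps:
$- \frac{1608}{-1349} + \frac{4233}{1202} = \left(-1608\right) \left(- \frac{1}{1349}\right) + 4233 \cdot \frac{1}{1202} = \frac{1608}{1349} + \frac{4233}{1202} = \frac{7643133}{1621498}$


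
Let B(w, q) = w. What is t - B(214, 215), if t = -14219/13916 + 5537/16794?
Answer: -25087338025/116852652 ≈ -214.69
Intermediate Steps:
t = -80870497/116852652 (t = -14219*1/13916 + 5537*(1/16794) = -14219/13916 + 5537/16794 = -80870497/116852652 ≈ -0.69207)
t - B(214, 215) = -80870497/116852652 - 1*214 = -80870497/116852652 - 214 = -25087338025/116852652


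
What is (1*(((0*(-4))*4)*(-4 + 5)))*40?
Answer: 0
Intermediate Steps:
(1*(((0*(-4))*4)*(-4 + 5)))*40 = (1*((0*4)*1))*40 = (1*(0*1))*40 = (1*0)*40 = 0*40 = 0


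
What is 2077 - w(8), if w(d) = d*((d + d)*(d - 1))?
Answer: 1181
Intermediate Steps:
w(d) = 2*d²*(-1 + d) (w(d) = d*((2*d)*(-1 + d)) = d*(2*d*(-1 + d)) = 2*d²*(-1 + d))
2077 - w(8) = 2077 - 2*8²*(-1 + 8) = 2077 - 2*64*7 = 2077 - 1*896 = 2077 - 896 = 1181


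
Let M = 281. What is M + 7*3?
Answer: 302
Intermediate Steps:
M + 7*3 = 281 + 7*3 = 281 + 21 = 302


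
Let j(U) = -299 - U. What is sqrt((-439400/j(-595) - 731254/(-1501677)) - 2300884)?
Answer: I*sqrt(789748358951135163223)/18520683 ≈ 1517.4*I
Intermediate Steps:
sqrt((-439400/j(-595) - 731254/(-1501677)) - 2300884) = sqrt((-439400/(-299 - 1*(-595)) - 731254/(-1501677)) - 2300884) = sqrt((-439400/(-299 + 595) - 731254*(-1/1501677)) - 2300884) = sqrt((-439400/296 + 731254/1501677) - 2300884) = sqrt((-439400*1/296 + 731254/1501677) - 2300884) = sqrt((-54925/37 + 731254/1501677) - 2300884) = sqrt(-82452552827/55562049 - 2300884) = sqrt(-127924282104143/55562049) = I*sqrt(789748358951135163223)/18520683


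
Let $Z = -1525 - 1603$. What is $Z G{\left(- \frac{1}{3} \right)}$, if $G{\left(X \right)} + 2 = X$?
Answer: $\frac{21896}{3} \approx 7298.7$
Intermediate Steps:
$G{\left(X \right)} = -2 + X$
$Z = -3128$
$Z G{\left(- \frac{1}{3} \right)} = - 3128 \left(-2 - \frac{1}{3}\right) = \left(-3128\right) \left(- \frac{7}{3}\right) = \frac{21896}{3}$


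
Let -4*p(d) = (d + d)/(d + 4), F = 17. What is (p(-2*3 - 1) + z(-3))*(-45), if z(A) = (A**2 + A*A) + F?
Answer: -3045/2 ≈ -1522.5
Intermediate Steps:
z(A) = 17 + 2*A**2 (z(A) = (A**2 + A*A) + 17 = (A**2 + A**2) + 17 = 2*A**2 + 17 = 17 + 2*A**2)
p(d) = -d/(2*(4 + d)) (p(d) = -(d + d)/(4*(d + 4)) = -2*d/(4*(4 + d)) = -d/(2*(4 + d)))
(p(-2*3 - 1) + z(-3))*(-45) = (-(-2*3 - 1)/(8 + 2*(-2*3 - 1)) + (17 + 2*(-3)**2))*(-45) = (-(-6 - 1)/(8 + 2*(-6 - 1)) + (17 + 2*9))*(-45) = (-1*(-7)/(8 + 2*(-7)) + (17 + 18))*(-45) = (-1*(-7)/(8 - 14) + 35)*(-45) = (-1*(-7)/(-6) + 35)*(-45) = (-1*(-7)*(-1/6) + 35)*(-45) = (-7/6 + 35)*(-45) = (203/6)*(-45) = -3045/2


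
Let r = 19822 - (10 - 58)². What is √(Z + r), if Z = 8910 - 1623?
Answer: 11*√205 ≈ 157.50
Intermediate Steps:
Z = 7287
r = 17518 (r = 19822 - 1*(-48)² = 19822 - 1*2304 = 19822 - 2304 = 17518)
√(Z + r) = √(7287 + 17518) = √24805 = 11*√205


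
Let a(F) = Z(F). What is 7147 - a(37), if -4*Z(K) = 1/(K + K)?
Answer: 2115513/296 ≈ 7147.0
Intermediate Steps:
Z(K) = -1/(8*K) (Z(K) = -1/(4*(K + K)) = -1/(2*K)/4 = -1/(8*K))
a(F) = -1/(8*F)
7147 - a(37) = 7147 - (-1)/(8*37) = 7147 - 1*(-1/296) = 7147 + 1/296 = 2115513/296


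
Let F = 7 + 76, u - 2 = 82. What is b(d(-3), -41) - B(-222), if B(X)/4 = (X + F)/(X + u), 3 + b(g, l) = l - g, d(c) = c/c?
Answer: -3383/69 ≈ -49.029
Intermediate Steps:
u = 84 (u = 2 + 82 = 84)
d(c) = 1
b(g, l) = -3 + l - g (b(g, l) = -3 + (l - g) = -3 + l - g)
F = 83
B(X) = 4*(83 + X)/(84 + X) (B(X) = 4*((X + 83)/(X + 84)) = 4*((83 + X)/(84 + X)) = 4*(83 + X)/(84 + X))
b(d(-3), -41) - B(-222) = (-3 - 41 - 1*1) - 4*(83 - 222)/(84 - 222) = (-3 - 41 - 1) - 4*(-139)/(-138) = -45 - 4*(-1)*(-139)/138 = -45 - 1*278/69 = -45 - 278/69 = -3383/69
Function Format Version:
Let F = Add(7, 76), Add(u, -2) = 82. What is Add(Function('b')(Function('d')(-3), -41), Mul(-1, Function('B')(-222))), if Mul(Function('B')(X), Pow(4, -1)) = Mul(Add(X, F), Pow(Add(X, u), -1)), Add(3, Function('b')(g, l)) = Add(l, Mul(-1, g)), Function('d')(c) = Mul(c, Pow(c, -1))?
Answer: Rational(-3383, 69) ≈ -49.029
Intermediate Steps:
u = 84 (u = Add(2, 82) = 84)
Function('d')(c) = 1
Function('b')(g, l) = Add(-3, l, Mul(-1, g)) (Function('b')(g, l) = Add(-3, Add(l, Mul(-1, g))) = Add(-3, l, Mul(-1, g)))
F = 83
Function('B')(X) = Mul(4, Pow(Add(84, X), -1), Add(83, X)) (Function('B')(X) = Mul(4, Mul(Add(X, 83), Pow(Add(X, 84), -1))) = Mul(4, Mul(Add(83, X), Pow(Add(84, X), -1))) = Mul(4, Mul(Pow(Add(84, X), -1), Add(83, X))) = Mul(4, Pow(Add(84, X), -1), Add(83, X)))
Add(Function('b')(Function('d')(-3), -41), Mul(-1, Function('B')(-222))) = Add(Add(-3, -41, Mul(-1, 1)), Mul(-1, Mul(4, Pow(Add(84, -222), -1), Add(83, -222)))) = Add(Add(-3, -41, -1), Mul(-1, Mul(4, Pow(-138, -1), -139))) = Add(-45, Mul(-1, Mul(4, Rational(-1, 138), -139))) = Add(-45, Mul(-1, Rational(278, 69))) = Add(-45, Rational(-278, 69)) = Rational(-3383, 69)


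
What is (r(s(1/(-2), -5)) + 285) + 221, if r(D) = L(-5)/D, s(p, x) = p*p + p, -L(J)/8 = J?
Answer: 346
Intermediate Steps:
L(J) = -8*J
s(p, x) = p + p² (s(p, x) = p² + p = p + p²)
r(D) = 40/D (r(D) = (-8*(-5))/D = 40/D)
(r(s(1/(-2), -5)) + 285) + 221 = (40/(((1/(-2))*(1 + 1/(-2)))) + 285) + 221 = (40/(((1*(-½))*(1 + 1*(-½)))) + 285) + 221 = (40/((-(1 - ½)/2)) + 285) + 221 = (40/((-½*½)) + 285) + 221 = (40/(-¼) + 285) + 221 = (40*(-4) + 285) + 221 = (-160 + 285) + 221 = 125 + 221 = 346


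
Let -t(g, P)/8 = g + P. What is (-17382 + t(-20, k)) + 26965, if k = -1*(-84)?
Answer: 9071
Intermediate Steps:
k = 84
t(g, P) = -8*P - 8*g (t(g, P) = -8*(g + P) = -8*(P + g) = -8*P - 8*g)
(-17382 + t(-20, k)) + 26965 = (-17382 + (-8*84 - 8*(-20))) + 26965 = (-17382 + (-672 + 160)) + 26965 = (-17382 - 512) + 26965 = -17894 + 26965 = 9071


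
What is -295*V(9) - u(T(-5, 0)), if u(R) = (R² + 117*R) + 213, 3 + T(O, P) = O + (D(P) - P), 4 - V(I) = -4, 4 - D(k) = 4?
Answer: -1701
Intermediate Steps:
D(k) = 0 (D(k) = 4 - 1*4 = 4 - 4 = 0)
V(I) = 8 (V(I) = 4 - 1*(-4) = 4 + 4 = 8)
T(O, P) = -3 + O - P (T(O, P) = -3 + (O + (0 - P)) = -3 + (O - P) = -3 + O - P)
u(R) = 213 + R² + 117*R
-295*V(9) - u(T(-5, 0)) = -295*8 - (213 + (-3 - 5 - 1*0)² + 117*(-3 - 5 - 1*0)) = -2360 - (213 + (-3 - 5 + 0)² + 117*(-3 - 5 + 0)) = -2360 - (213 + (-8)² + 117*(-8)) = -2360 - (213 + 64 - 936) = -2360 - 1*(-659) = -2360 + 659 = -1701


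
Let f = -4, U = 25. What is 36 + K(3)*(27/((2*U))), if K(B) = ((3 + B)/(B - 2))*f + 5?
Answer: 1287/50 ≈ 25.740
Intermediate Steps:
K(B) = 5 - 4*(3 + B)/(-2 + B) (K(B) = ((3 + B)/(B - 2))*(-4) + 5 = ((3 + B)/(-2 + B))*(-4) + 5 = -4*(3 + B)/(-2 + B) + 5 = 5 - 4*(3 + B)/(-2 + B))
36 + K(3)*(27/((2*U))) = 36 + ((-22 + 3)/(-2 + 3))*(27/((2*25))) = 36 + (-19/1)*(27/50) = 36 + (1*(-19))*(27*(1/50)) = 36 - 19*27/50 = 36 - 513/50 = 1287/50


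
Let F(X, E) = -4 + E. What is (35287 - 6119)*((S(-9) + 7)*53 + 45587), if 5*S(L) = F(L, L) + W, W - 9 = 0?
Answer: 6696331104/5 ≈ 1.3393e+9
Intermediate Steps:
W = 9 (W = 9 + 0 = 9)
S(L) = 1 + L/5 (S(L) = ((-4 + L) + 9)/5 = (5 + L)/5 = 1 + L/5)
(35287 - 6119)*((S(-9) + 7)*53 + 45587) = (35287 - 6119)*(((1 + (⅕)*(-9)) + 7)*53 + 45587) = 29168*(((1 - 9/5) + 7)*53 + 45587) = 29168*((-⅘ + 7)*53 + 45587) = 29168*((31/5)*53 + 45587) = 29168*(1643/5 + 45587) = 29168*(229578/5) = 6696331104/5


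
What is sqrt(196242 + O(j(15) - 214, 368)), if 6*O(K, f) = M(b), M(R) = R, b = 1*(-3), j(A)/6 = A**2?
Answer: sqrt(784966)/2 ≈ 442.99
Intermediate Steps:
j(A) = 6*A**2
b = -3
O(K, f) = -1/2 (O(K, f) = (1/6)*(-3) = -1/2)
sqrt(196242 + O(j(15) - 214, 368)) = sqrt(196242 - 1/2) = sqrt(392483/2) = sqrt(784966)/2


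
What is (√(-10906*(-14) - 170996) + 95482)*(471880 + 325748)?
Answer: 76159116696 + 1595256*I*√4578 ≈ 7.6159e+10 + 1.0794e+8*I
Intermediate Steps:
(√(-10906*(-14) - 170996) + 95482)*(471880 + 325748) = (√(152684 - 170996) + 95482)*797628 = (√(-18312) + 95482)*797628 = (2*I*√4578 + 95482)*797628 = (95482 + 2*I*√4578)*797628 = 76159116696 + 1595256*I*√4578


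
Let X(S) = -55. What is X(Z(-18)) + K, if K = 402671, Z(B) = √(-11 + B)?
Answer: 402616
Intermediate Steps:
X(Z(-18)) + K = -55 + 402671 = 402616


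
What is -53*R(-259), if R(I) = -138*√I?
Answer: 7314*I*√259 ≈ 1.1771e+5*I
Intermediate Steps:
-53*R(-259) = -(-7314)*√(-259) = -(-7314)*I*√259 = 7314*I*√259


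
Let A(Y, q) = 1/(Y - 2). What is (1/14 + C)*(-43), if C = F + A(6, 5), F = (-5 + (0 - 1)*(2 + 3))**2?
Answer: -120787/28 ≈ -4313.8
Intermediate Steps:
A(Y, q) = 1/(-2 + Y)
F = 100 (F = (-5 - 1*5)**2 = (-5 - 5)**2 = (-10)**2 = 100)
C = 401/4 (C = 100 + 1/(-2 + 6) = 100 + 1/4 = 401/4 ≈ 100.25)
(1/14 + C)*(-43) = (1/14 + 401/4)*(-43) = (2809/28)*(-43) = -120787/28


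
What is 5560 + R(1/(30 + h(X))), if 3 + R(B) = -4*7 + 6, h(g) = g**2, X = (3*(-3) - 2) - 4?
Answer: 5535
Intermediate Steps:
X = -15 (X = (-9 - 2) - 4 = -11 - 4 = -15)
R(B) = -25 (R(B) = -3 + (-4*7 + 6) = -3 + (-28 + 6) = -3 - 22 = -25)
5560 + R(1/(30 + h(X))) = 5560 - 25 = 5535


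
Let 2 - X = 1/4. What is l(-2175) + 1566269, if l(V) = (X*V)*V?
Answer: 39379451/4 ≈ 9.8449e+6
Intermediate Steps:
X = 7/4 (X = 2 - 1/4 = 2 - 1*¼ = 2 - ¼ = 7/4 ≈ 1.7500)
l(V) = 7*V²/4 (l(V) = (7*V/4)*V = 7*V²/4)
l(-2175) + 1566269 = (7/4)*(-2175)² + 1566269 = (7/4)*4730625 + 1566269 = 33114375/4 + 1566269 = 39379451/4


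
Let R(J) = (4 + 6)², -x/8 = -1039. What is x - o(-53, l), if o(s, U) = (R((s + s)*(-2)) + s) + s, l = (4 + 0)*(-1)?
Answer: 8318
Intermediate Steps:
x = 8312 (x = -8*(-1039) = 8312)
l = -4 (l = 4*(-1) = -4)
R(J) = 100 (R(J) = 10² = 100)
o(s, U) = 100 + 2*s (o(s, U) = (100 + s) + s = 100 + 2*s)
x - o(-53, l) = 8312 - (100 + 2*(-53)) = 8312 - (100 - 106) = 8312 - 1*(-6) = 8312 + 6 = 8318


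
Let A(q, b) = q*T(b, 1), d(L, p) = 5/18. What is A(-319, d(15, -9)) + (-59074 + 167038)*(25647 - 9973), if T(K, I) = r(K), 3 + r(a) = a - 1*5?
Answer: 30460143589/18 ≈ 1.6922e+9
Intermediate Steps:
r(a) = -8 + a (r(a) = -3 + (a - 1*5) = -3 + (a - 5) = -3 + (-5 + a) = -8 + a)
T(K, I) = -8 + K
d(L, p) = 5/18 (d(L, p) = 5*(1/18) = 5/18)
A(q, b) = q*(-8 + b)
A(-319, d(15, -9)) + (-59074 + 167038)*(25647 - 9973) = -319*(-8 + 5/18) + (-59074 + 167038)*(25647 - 9973) = -319*(-139/18) + 107964*15674 = 44341/18 + 1692227736 = 30460143589/18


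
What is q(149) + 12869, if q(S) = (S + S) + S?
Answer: 13316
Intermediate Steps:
q(S) = 3*S (q(S) = 2*S + S = 3*S)
q(149) + 12869 = 3*149 + 12869 = 447 + 12869 = 13316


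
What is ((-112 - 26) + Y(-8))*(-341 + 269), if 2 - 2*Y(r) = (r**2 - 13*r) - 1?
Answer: 15876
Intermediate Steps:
Y(r) = 3/2 - r**2/2 + 13*r/2 (Y(r) = 1 - ((r**2 - 13*r) - 1)/2 = 1 - (-1 + r**2 - 13*r)/2 = 1 + (1/2 - r**2/2 + 13*r/2) = 3/2 - r**2/2 + 13*r/2)
((-112 - 26) + Y(-8))*(-341 + 269) = ((-112 - 26) + (3/2 - 1/2*(-8)**2 + (13/2)*(-8)))*(-341 + 269) = (-138 + (3/2 - 1/2*64 - 52))*(-72) = (-138 + (3/2 - 32 - 52))*(-72) = (-138 - 165/2)*(-72) = -441/2*(-72) = 15876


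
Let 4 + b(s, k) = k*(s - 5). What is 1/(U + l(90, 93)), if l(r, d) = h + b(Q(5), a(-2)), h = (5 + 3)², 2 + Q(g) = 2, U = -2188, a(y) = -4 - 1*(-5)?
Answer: -1/2133 ≈ -0.00046882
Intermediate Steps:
a(y) = 1 (a(y) = -4 + 5 = 1)
Q(g) = 0 (Q(g) = -2 + 2 = 0)
b(s, k) = -4 + k*(-5 + s) (b(s, k) = -4 + k*(s - 5) = -4 + k*(-5 + s))
h = 64 (h = 8² = 64)
l(r, d) = 55 (l(r, d) = 64 + (-4 - 5*1 + 1*0) = 64 + (-4 - 5 + 0) = 64 - 9 = 55)
1/(U + l(90, 93)) = 1/(-2188 + 55) = 1/(-2133) = -1/2133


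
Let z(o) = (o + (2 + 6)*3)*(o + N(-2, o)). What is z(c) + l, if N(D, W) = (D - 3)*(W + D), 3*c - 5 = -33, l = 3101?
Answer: 34157/9 ≈ 3795.2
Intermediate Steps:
c = -28/3 (c = 5/3 + (1/3)*(-33) = 5/3 - 11 = -28/3 ≈ -9.3333)
N(D, W) = (-3 + D)*(D + W)
z(o) = (10 - 4*o)*(24 + o) (z(o) = (o + (2 + 6)*3)*(o + ((-2)**2 - 3*(-2) - 3*o - 2*o)) = (o + 8*3)*(o + (4 + 6 - 3*o - 2*o)) = (o + 24)*(o + (10 - 5*o)) = (24 + o)*(10 - 4*o) = (10 - 4*o)*(24 + o))
z(c) + l = (240 - 86*(-28/3) - 4*(-28/3)**2) + 3101 = (240 + 2408/3 - 4*784/9) + 3101 = (240 + 2408/3 - 3136/9) + 3101 = 6248/9 + 3101 = 34157/9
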